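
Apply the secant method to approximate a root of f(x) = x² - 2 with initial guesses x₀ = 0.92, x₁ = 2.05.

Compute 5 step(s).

f(x) = x² - 2
x₀ = 0.92, x₁ = 2.05

Secant formula: x_{n+1} = x_n - f(x_n)(x_n - x_{n-1})/(f(x_n) - f(x_{n-1}))

Iteration 1:
  f(0.920000) = -1.153600
  f(2.050000) = 2.202500
  x_2 = 2.050000 - 2.202500×(2.050000 - 0.920000)/(2.202500 - (-1.153600))
       = 1.308418
Iteration 2:
  f(2.050000) = 2.202500
  f(1.308418) = -0.288044
  x_3 = 1.308418 - (-0.288044)×(1.308418 - 2.050000)/(-0.288044 - 2.202500)
       = 1.394185
Iteration 3:
  f(1.308418) = -0.288044
  f(1.394185) = -0.056248
  x_4 = 1.394185 - (-0.056248)×(1.394185 - 1.308418)/(-0.056248 - (-0.288044))
       = 1.414998
Iteration 4:
  f(1.394185) = -0.056248
  f(1.414998) = 0.002218
  x_5 = 1.414998 - 0.002218×(1.414998 - 1.394185)/(0.002218 - (-0.056248))
       = 1.414208
Iteration 5:
  f(1.414998) = 0.002218
  f(1.414208) = -0.000016
  x_6 = 1.414208 - (-0.000016)×(1.414208 - 1.414998)/(-0.000016 - 0.002218)
       = 1.414214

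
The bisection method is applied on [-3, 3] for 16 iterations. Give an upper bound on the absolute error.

Bisection error bound: |error| ≤ (b-a)/2^n
|error| ≤ (3 - (-3))/2^16 = 6/2^16
|error| ≤ 0.0000915527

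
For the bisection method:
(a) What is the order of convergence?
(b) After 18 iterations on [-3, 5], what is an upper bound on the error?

(a) Bisection has linear (order 1) convergence; the error is halved each step.

(b) Error bound = (b-a)/2^n = (5 - (-3))/2^{18}
    = 8/2^{18}

(a) 1 (linear); (b) error ≤ 3.05e-05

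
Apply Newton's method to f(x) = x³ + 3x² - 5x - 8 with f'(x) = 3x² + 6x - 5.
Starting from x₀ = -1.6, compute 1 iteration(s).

f(x) = x³ + 3x² - 5x - 8
f'(x) = 3x² + 6x - 5
x₀ = -1.6

Newton-Raphson formula: x_{n+1} = x_n - f(x_n)/f'(x_n)

Iteration 1:
  f(-1.600000) = 3.584000
  f'(-1.600000) = -6.920000
  x_1 = -1.600000 - 3.584000/(-6.920000) = -1.082081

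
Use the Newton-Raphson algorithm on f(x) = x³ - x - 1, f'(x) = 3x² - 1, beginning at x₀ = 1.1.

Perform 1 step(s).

f(x) = x³ - x - 1
f'(x) = 3x² - 1
x₀ = 1.1

Newton-Raphson formula: x_{n+1} = x_n - f(x_n)/f'(x_n)

Iteration 1:
  f(1.100000) = -0.769000
  f'(1.100000) = 2.630000
  x_1 = 1.100000 - (-0.769000)/2.630000 = 1.392395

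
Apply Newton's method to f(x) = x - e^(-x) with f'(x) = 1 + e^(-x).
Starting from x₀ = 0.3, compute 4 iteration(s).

f(x) = x - e^(-x)
f'(x) = 1 + e^(-x)
x₀ = 0.3

Newton-Raphson formula: x_{n+1} = x_n - f(x_n)/f'(x_n)

Iteration 1:
  f(0.300000) = -0.440818
  f'(0.300000) = 1.740818
  x_1 = 0.300000 - (-0.440818)/1.740818 = 0.553225
Iteration 2:
  f(0.553225) = -0.021868
  f'(0.553225) = 1.575092
  x_2 = 0.553225 - (-0.021868)/1.575092 = 0.567108
Iteration 3:
  f(0.567108) = -0.000055
  f'(0.567108) = 1.567163
  x_3 = 0.567108 - (-0.000055)/1.567163 = 0.567143
Iteration 4:
  f(0.567143) = 0.000000
  f'(0.567143) = 1.567143
  x_4 = 0.567143 - 0.000000/1.567143 = 0.567143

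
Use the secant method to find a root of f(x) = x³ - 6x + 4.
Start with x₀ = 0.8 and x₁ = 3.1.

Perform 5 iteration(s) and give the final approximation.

f(x) = x³ - 6x + 4
x₀ = 0.8, x₁ = 3.1

Secant formula: x_{n+1} = x_n - f(x_n)(x_n - x_{n-1})/(f(x_n) - f(x_{n-1}))

Iteration 1:
  f(0.800000) = -0.288000
  f(3.100000) = 15.191000
  x_2 = 3.100000 - 15.191000×(3.100000 - 0.800000)/(15.191000 - (-0.288000))
       = 0.842793
Iteration 2:
  f(3.100000) = 15.191000
  f(0.842793) = -0.458124
  x_3 = 0.842793 - (-0.458124)×(0.842793 - 3.100000)/(-0.458124 - 15.191000)
       = 0.908873
Iteration 3:
  f(0.842793) = -0.458124
  f(0.908873) = -0.702462
  x_4 = 0.908873 - (-0.702462)×(0.908873 - 0.842793)/(-0.702462 - (-0.458124))
       = 0.718898
Iteration 4:
  f(0.908873) = -0.702462
  f(0.718898) = 0.058150
  x_5 = 0.718898 - 0.058150×(0.718898 - 0.908873)/(0.058150 - (-0.702462))
       = 0.733422
Iteration 5:
  f(0.718898) = 0.058150
  f(0.733422) = -0.006017
  x_6 = 0.733422 - (-0.006017)×(0.733422 - 0.718898)/(-0.006017 - 0.058150)
       = 0.732060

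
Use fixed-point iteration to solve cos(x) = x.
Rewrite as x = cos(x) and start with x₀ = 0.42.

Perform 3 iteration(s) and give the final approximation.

Equation: cos(x) = x
Fixed-point form: x = cos(x)
x₀ = 0.42

x_1 = g(0.420000) = 0.913089
x_2 = g(0.913089) = 0.611304
x_3 = g(0.611304) = 0.818900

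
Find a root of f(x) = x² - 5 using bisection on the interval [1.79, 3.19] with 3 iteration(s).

f(x) = x² - 5
Initial interval: [1.79, 3.19]

Iteration 1:
  c_1 = (1.790000 + 3.190000)/2 = 2.490000
  f(c_1) = f(2.490000) = 1.200100
  f(a) × f(c) < 0, new interval: [1.790000, 2.490000]
Iteration 2:
  c_2 = (1.790000 + 2.490000)/2 = 2.140000
  f(c_2) = f(2.140000) = -0.420400
  f(a) × f(c) ≥ 0, new interval: [2.140000, 2.490000]
Iteration 3:
  c_3 = (2.140000 + 2.490000)/2 = 2.315000
  f(c_3) = f(2.315000) = 0.359225
  f(a) × f(c) < 0, new interval: [2.140000, 2.315000]

After 3 iteration(s), the approximation is c_3 = 2.315000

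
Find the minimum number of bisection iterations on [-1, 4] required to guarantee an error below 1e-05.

We need (b-a)/2^n ≤ 1e-05
(4 - (-1))/2^n ≤ 1e-05
5/2^n ≤ 1e-05
2^n ≥ 500000
n ≥ log₂(500000) = 18.93
n ≥ 19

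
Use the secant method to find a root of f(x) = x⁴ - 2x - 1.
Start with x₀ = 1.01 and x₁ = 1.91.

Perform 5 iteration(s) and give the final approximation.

f(x) = x⁴ - 2x - 1
x₀ = 1.01, x₁ = 1.91

Secant formula: x_{n+1} = x_n - f(x_n)(x_n - x_{n-1})/(f(x_n) - f(x_{n-1}))

Iteration 1:
  f(1.010000) = -1.979396
  f(1.910000) = 8.488634
  x_2 = 1.910000 - 8.488634×(1.910000 - 1.010000)/(8.488634 - (-1.979396))
       = 1.180181
Iteration 2:
  f(1.910000) = 8.488634
  f(1.180181) = -1.420396
  x_3 = 1.180181 - (-1.420396)×(1.180181 - 1.910000)/(-1.420396 - 8.488634)
       = 1.284796
Iteration 3:
  f(1.180181) = -1.420396
  f(1.284796) = -0.844782
  x_4 = 1.284796 - (-0.844782)×(1.284796 - 1.180181)/(-0.844782 - (-1.420396))
       = 1.438330
Iteration 4:
  f(1.284796) = -0.844782
  f(1.438330) = 0.403248
  x_5 = 1.438330 - 0.403248×(1.438330 - 1.284796)/(0.403248 - (-0.844782))
       = 1.388722
Iteration 5:
  f(1.438330) = 0.403248
  f(1.388722) = -0.058143
  x_6 = 1.388722 - (-0.058143)×(1.388722 - 1.438330)/(-0.058143 - 0.403248)
       = 1.394974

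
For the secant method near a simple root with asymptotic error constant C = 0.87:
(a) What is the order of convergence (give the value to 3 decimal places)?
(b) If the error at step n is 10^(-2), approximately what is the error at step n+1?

(a) Secant method has superlinear convergence with order φ = (1+√5)/2 ≈ 1.618.
    This means |e_{n+1}| ≈ C|e_n|^1.618.

(b) With |e_n| = 10^(-2) and C = 0.87:
    |e_{n+1}| ≈ 0.87 × (10^(-2))^1.618 = 0.87 × 10^(-3.24)

(a) ≈ 1.618 (golden ratio); (b) |e_{n+1}| ≈ 5.052e-04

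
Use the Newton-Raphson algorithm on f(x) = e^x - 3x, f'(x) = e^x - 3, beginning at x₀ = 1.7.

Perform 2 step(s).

f(x) = e^x - 3x
f'(x) = e^x - 3
x₀ = 1.7

Newton-Raphson formula: x_{n+1} = x_n - f(x_n)/f'(x_n)

Iteration 1:
  f(1.700000) = 0.373947
  f'(1.700000) = 2.473947
  x_1 = 1.700000 - 0.373947/2.473947 = 1.548846
Iteration 2:
  f(1.548846) = 0.059498
  f'(1.548846) = 1.706036
  x_2 = 1.548846 - 0.059498/1.706036 = 1.513971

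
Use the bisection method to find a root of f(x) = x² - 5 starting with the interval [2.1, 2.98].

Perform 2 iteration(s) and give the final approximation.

f(x) = x² - 5
Initial interval: [2.1, 2.98]

Iteration 1:
  c_1 = (2.100000 + 2.980000)/2 = 2.540000
  f(c_1) = f(2.540000) = 1.451600
  f(a) × f(c) < 0, new interval: [2.100000, 2.540000]
Iteration 2:
  c_2 = (2.100000 + 2.540000)/2 = 2.320000
  f(c_2) = f(2.320000) = 0.382400
  f(a) × f(c) < 0, new interval: [2.100000, 2.320000]

After 2 iteration(s), the approximation is c_2 = 2.320000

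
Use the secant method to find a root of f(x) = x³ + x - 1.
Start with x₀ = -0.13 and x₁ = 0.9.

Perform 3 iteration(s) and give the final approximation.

f(x) = x³ + x - 1
x₀ = -0.13, x₁ = 0.9

Secant formula: x_{n+1} = x_n - f(x_n)(x_n - x_{n-1})/(f(x_n) - f(x_{n-1}))

Iteration 1:
  f(-0.130000) = -1.132197
  f(0.900000) = 0.629000
  x_2 = 0.900000 - 0.629000×(0.900000 - (-0.130000))/(0.629000 - (-1.132197))
       = 0.532142
Iteration 2:
  f(0.900000) = 0.629000
  f(0.532142) = -0.317168
  x_3 = 0.532142 - (-0.317168)×(0.532142 - 0.900000)/(-0.317168 - 0.629000)
       = 0.655453
Iteration 3:
  f(0.532142) = -0.317168
  f(0.655453) = -0.062952
  x_4 = 0.655453 - (-0.062952)×(0.655453 - 0.532142)/(-0.062952 - (-0.317168))
       = 0.685989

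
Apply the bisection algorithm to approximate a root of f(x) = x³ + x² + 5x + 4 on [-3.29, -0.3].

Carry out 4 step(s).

f(x) = x³ + x² + 5x + 4
Initial interval: [-3.29, -0.3]

Iteration 1:
  c_1 = (-3.290000 + (-0.300000))/2 = -1.795000
  f(c_1) = f(-1.795000) = -7.536510
  f(a) × f(c) ≥ 0, new interval: [-1.795000, -0.300000]
Iteration 2:
  c_2 = (-1.795000 + (-0.300000))/2 = -1.047500
  f(c_2) = f(-1.047500) = -1.289620
  f(a) × f(c) ≥ 0, new interval: [-1.047500, -0.300000]
Iteration 3:
  c_3 = (-1.047500 + (-0.300000))/2 = -0.673750
  f(c_3) = f(-0.673750) = 0.779348
  f(a) × f(c) < 0, new interval: [-1.047500, -0.673750]
Iteration 4:
  c_4 = (-1.047500 + (-0.673750))/2 = -0.860625
  f(c_4) = f(-0.860625) = -0.199893
  f(a) × f(c) ≥ 0, new interval: [-0.860625, -0.673750]

After 4 iteration(s), the approximation is c_4 = -0.860625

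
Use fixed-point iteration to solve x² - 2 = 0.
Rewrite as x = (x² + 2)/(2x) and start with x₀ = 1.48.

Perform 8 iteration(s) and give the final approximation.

Equation: x² - 2 = 0
Fixed-point form: x = (x² + 2)/(2x)
x₀ = 1.48

x_1 = g(1.480000) = 1.415676
x_2 = g(1.415676) = 1.414214
x_3 = g(1.414214) = 1.414214
x_4 = g(1.414214) = 1.414214
x_5 = g(1.414214) = 1.414214
x_6 = g(1.414214) = 1.414214
x_7 = g(1.414214) = 1.414214
x_8 = g(1.414214) = 1.414214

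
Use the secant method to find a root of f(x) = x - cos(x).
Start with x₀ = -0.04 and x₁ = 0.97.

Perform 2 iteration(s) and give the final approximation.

f(x) = x - cos(x)
x₀ = -0.04, x₁ = 0.97

Secant formula: x_{n+1} = x_n - f(x_n)(x_n - x_{n-1})/(f(x_n) - f(x_{n-1}))

Iteration 1:
  f(-0.040000) = -1.039200
  f(0.970000) = 0.404700
  x_2 = 0.970000 - 0.404700×(0.970000 - (-0.040000))/(0.404700 - (-1.039200))
       = 0.686914
Iteration 2:
  f(0.970000) = 0.404700
  f(0.686914) = -0.086292
  x_3 = 0.686914 - (-0.086292)×(0.686914 - 0.970000)/(-0.086292 - 0.404700)
       = 0.736667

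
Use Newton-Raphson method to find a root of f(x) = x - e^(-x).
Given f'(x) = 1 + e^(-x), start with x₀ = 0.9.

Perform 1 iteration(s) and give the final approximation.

f(x) = x - e^(-x)
f'(x) = 1 + e^(-x)
x₀ = 0.9

Newton-Raphson formula: x_{n+1} = x_n - f(x_n)/f'(x_n)

Iteration 1:
  f(0.900000) = 0.493430
  f'(0.900000) = 1.406570
  x_1 = 0.900000 - 0.493430/1.406570 = 0.549196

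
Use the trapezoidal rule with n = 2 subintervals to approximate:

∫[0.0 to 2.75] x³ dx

f(x) = x³
a = 0.0, b = 2.75, n = 2
h = (b - a)/n = 1.375000

Trapezoidal rule: (h/2)[f(x₀) + 2f(x₁) + 2f(x₂) + ... + f(xₙ)]

x_0 = 0.0000, f(x_0) = 0.000000, coefficient = 1
x_1 = 1.3750, f(x_1) = 2.599609, coefficient = 2
x_2 = 2.7500, f(x_2) = 20.796875, coefficient = 1

I ≈ (1.375000/2) × 25.996094 = 17.872314
Exact value: 14.297852
Error: 3.574463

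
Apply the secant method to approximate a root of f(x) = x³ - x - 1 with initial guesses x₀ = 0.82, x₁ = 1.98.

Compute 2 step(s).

f(x) = x³ - x - 1
x₀ = 0.82, x₁ = 1.98

Secant formula: x_{n+1} = x_n - f(x_n)(x_n - x_{n-1})/(f(x_n) - f(x_{n-1}))

Iteration 1:
  f(0.820000) = -1.268632
  f(1.980000) = 4.782392
  x_2 = 1.980000 - 4.782392×(1.980000 - 0.820000)/(4.782392 - (-1.268632))
       = 1.063201
Iteration 2:
  f(1.980000) = 4.782392
  f(1.063201) = -0.861363
  x_3 = 1.063201 - (-0.861363)×(1.063201 - 1.980000)/(-0.861363 - 4.782392)
       = 1.203125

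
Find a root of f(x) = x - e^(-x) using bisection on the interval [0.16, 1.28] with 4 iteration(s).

f(x) = x - e^(-x)
Initial interval: [0.16, 1.28]

Iteration 1:
  c_1 = (0.160000 + 1.280000)/2 = 0.720000
  f(c_1) = f(0.720000) = 0.233248
  f(a) × f(c) < 0, new interval: [0.160000, 0.720000]
Iteration 2:
  c_2 = (0.160000 + 0.720000)/2 = 0.440000
  f(c_2) = f(0.440000) = -0.204036
  f(a) × f(c) ≥ 0, new interval: [0.440000, 0.720000]
Iteration 3:
  c_3 = (0.440000 + 0.720000)/2 = 0.580000
  f(c_3) = f(0.580000) = 0.020102
  f(a) × f(c) < 0, new interval: [0.440000, 0.580000]
Iteration 4:
  c_4 = (0.440000 + 0.580000)/2 = 0.510000
  f(c_4) = f(0.510000) = -0.090496
  f(a) × f(c) ≥ 0, new interval: [0.510000, 0.580000]

After 4 iteration(s), the approximation is c_4 = 0.510000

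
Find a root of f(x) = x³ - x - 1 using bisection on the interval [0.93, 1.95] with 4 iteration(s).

f(x) = x³ - x - 1
Initial interval: [0.93, 1.95]

Iteration 1:
  c_1 = (0.930000 + 1.950000)/2 = 1.440000
  f(c_1) = f(1.440000) = 0.545984
  f(a) × f(c) < 0, new interval: [0.930000, 1.440000]
Iteration 2:
  c_2 = (0.930000 + 1.440000)/2 = 1.185000
  f(c_2) = f(1.185000) = -0.520993
  f(a) × f(c) ≥ 0, new interval: [1.185000, 1.440000]
Iteration 3:
  c_3 = (1.185000 + 1.440000)/2 = 1.312500
  f(c_3) = f(1.312500) = -0.051514
  f(a) × f(c) ≥ 0, new interval: [1.312500, 1.440000]
Iteration 4:
  c_4 = (1.312500 + 1.440000)/2 = 1.376250
  f(c_4) = f(1.376250) = 0.230456
  f(a) × f(c) < 0, new interval: [1.312500, 1.376250]

After 4 iteration(s), the approximation is c_4 = 1.376250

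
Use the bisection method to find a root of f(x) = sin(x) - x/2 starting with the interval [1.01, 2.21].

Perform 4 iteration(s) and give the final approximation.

f(x) = sin(x) - x/2
Initial interval: [1.01, 2.21]

Iteration 1:
  c_1 = (1.010000 + 2.210000)/2 = 1.610000
  f(c_1) = f(1.610000) = 0.194232
  f(a) × f(c) ≥ 0, new interval: [1.610000, 2.210000]
Iteration 2:
  c_2 = (1.610000 + 2.210000)/2 = 1.910000
  f(c_2) = f(1.910000) = -0.011980
  f(a) × f(c) < 0, new interval: [1.610000, 1.910000]
Iteration 3:
  c_3 = (1.610000 + 1.910000)/2 = 1.760000
  f(c_3) = f(1.760000) = 0.102154
  f(a) × f(c) ≥ 0, new interval: [1.760000, 1.910000]
Iteration 4:
  c_4 = (1.760000 + 1.910000)/2 = 1.835000
  f(c_4) = f(1.835000) = 0.047801
  f(a) × f(c) ≥ 0, new interval: [1.835000, 1.910000]

After 4 iteration(s), the approximation is c_4 = 1.835000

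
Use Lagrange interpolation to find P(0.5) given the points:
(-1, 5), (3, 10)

Lagrange interpolation formula:
P(x) = Σ yᵢ × Lᵢ(x)
where Lᵢ(x) = Π_{j≠i} (x - xⱼ)/(xᵢ - xⱼ)

L_0(0.5) = (0.5 - 3)/(-1 - 3) = 0.625000
L_1(0.5) = (0.5 - (-1))/(3 - (-1)) = 0.375000

P(0.5) = 5×L_0(0.5) + 10×L_1(0.5)
P(0.5) = 6.875000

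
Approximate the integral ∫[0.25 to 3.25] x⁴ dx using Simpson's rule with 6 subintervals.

f(x) = x⁴
a = 0.25, b = 3.25, n = 6
h = (b - a)/n = 0.500000

Simpson's rule: (h/3)[f(x₀) + 4f(x₁) + 2f(x₂) + ... + f(xₙ)]

x_0 = 0.2500, f(x_0) = 0.003906, coefficient = 1
x_1 = 0.7500, f(x_1) = 0.316406, coefficient = 4
x_2 = 1.2500, f(x_2) = 2.441406, coefficient = 2
x_3 = 1.7500, f(x_3) = 9.378906, coefficient = 4
x_4 = 2.2500, f(x_4) = 25.628906, coefficient = 2
x_5 = 2.7500, f(x_5) = 57.191406, coefficient = 4
x_6 = 3.2500, f(x_6) = 111.566406, coefficient = 1

I ≈ (0.500000/3) × 435.257812 = 72.542969
Exact value: 72.517969
Error: 0.025000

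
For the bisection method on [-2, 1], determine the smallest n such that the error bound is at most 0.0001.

We need (b-a)/2^n ≤ 0.0001
(1 - (-2))/2^n ≤ 0.0001
3/2^n ≤ 0.0001
2^n ≥ 30000
n ≥ log₂(30000) = 14.87
n ≥ 15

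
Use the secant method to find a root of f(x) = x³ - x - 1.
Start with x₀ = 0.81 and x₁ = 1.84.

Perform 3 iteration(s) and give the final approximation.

f(x) = x³ - x - 1
x₀ = 0.81, x₁ = 1.84

Secant formula: x_{n+1} = x_n - f(x_n)(x_n - x_{n-1})/(f(x_n) - f(x_{n-1}))

Iteration 1:
  f(0.810000) = -1.278559
  f(1.840000) = 3.389504
  x_2 = 1.840000 - 3.389504×(1.840000 - 0.810000)/(3.389504 - (-1.278559))
       = 1.092112
Iteration 2:
  f(1.840000) = 3.389504
  f(1.092112) = -0.789541
  x_3 = 1.092112 - (-0.789541)×(1.092112 - 1.840000)/(-0.789541 - 3.389504)
       = 1.233409
Iteration 3:
  f(1.092112) = -0.789541
  f(1.233409) = -0.357026
  x_4 = 1.233409 - (-0.357026)×(1.233409 - 1.092112)/(-0.357026 - (-0.789541))
       = 1.350045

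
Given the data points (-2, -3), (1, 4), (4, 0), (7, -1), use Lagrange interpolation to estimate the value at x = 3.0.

Lagrange interpolation formula:
P(x) = Σ yᵢ × Lᵢ(x)
where Lᵢ(x) = Π_{j≠i} (x - xⱼ)/(xᵢ - xⱼ)

L_0(3.0) = (3.0 - 1)/(-2 - 1) × (3.0 - 4)/(-2 - 4) × (3.0 - 7)/(-2 - 7) = -0.049383
L_1(3.0) = (3.0 - (-2))/(1 - (-2)) × (3.0 - 4)/(1 - 4) × (3.0 - 7)/(1 - 7) = 0.370370
L_2(3.0) = (3.0 - (-2))/(4 - (-2)) × (3.0 - 1)/(4 - 1) × (3.0 - 7)/(4 - 7) = 0.740741
L_3(3.0) = (3.0 - (-2))/(7 - (-2)) × (3.0 - 1)/(7 - 1) × (3.0 - 4)/(7 - 4) = -0.061728

P(3.0) = (-3)×L_0(3.0) + 4×L_1(3.0) + 0×L_2(3.0) + (-1)×L_3(3.0)
P(3.0) = 1.691358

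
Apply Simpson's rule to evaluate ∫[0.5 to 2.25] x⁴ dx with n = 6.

f(x) = x⁴
a = 0.5, b = 2.25, n = 6
h = (b - a)/n = 0.291667

Simpson's rule: (h/3)[f(x₀) + 4f(x₁) + 2f(x₂) + ... + f(xₙ)]

x_0 = 0.5000, f(x_0) = 0.062500, coefficient = 1
x_1 = 0.7917, f(x_1) = 0.392798, coefficient = 4
x_2 = 1.0833, f(x_2) = 1.377363, coefficient = 2
x_3 = 1.3750, f(x_3) = 3.574463, coefficient = 4
x_4 = 1.6667, f(x_4) = 7.716049, coefficient = 2
x_5 = 1.9583, f(x_5) = 14.707758, coefficient = 4
x_6 = 2.2500, f(x_6) = 25.628906, coefficient = 1

I ≈ (0.291667/3) × 118.578306 = 11.528446
Exact value: 11.526758
Error: 0.001689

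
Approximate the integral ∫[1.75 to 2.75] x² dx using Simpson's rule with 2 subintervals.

f(x) = x²
a = 1.75, b = 2.75, n = 2
h = (b - a)/n = 0.500000

Simpson's rule: (h/3)[f(x₀) + 4f(x₁) + 2f(x₂) + ... + f(xₙ)]

x_0 = 1.7500, f(x_0) = 3.062500, coefficient = 1
x_1 = 2.2500, f(x_1) = 5.062500, coefficient = 4
x_2 = 2.7500, f(x_2) = 7.562500, coefficient = 1

I ≈ (0.500000/3) × 30.875000 = 5.145833
Exact value: 5.145833
Error: 0.000000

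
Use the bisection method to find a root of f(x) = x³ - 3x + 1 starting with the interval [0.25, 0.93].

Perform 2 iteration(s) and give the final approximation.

f(x) = x³ - 3x + 1
Initial interval: [0.25, 0.93]

Iteration 1:
  c_1 = (0.250000 + 0.930000)/2 = 0.590000
  f(c_1) = f(0.590000) = -0.564621
  f(a) × f(c) < 0, new interval: [0.250000, 0.590000]
Iteration 2:
  c_2 = (0.250000 + 0.590000)/2 = 0.420000
  f(c_2) = f(0.420000) = -0.185912
  f(a) × f(c) < 0, new interval: [0.250000, 0.420000]

After 2 iteration(s), the approximation is c_2 = 0.420000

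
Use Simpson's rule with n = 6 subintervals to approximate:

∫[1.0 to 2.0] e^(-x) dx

f(x) = e^(-x)
a = 1.0, b = 2.0, n = 6
h = (b - a)/n = 0.166667

Simpson's rule: (h/3)[f(x₀) + 4f(x₁) + 2f(x₂) + ... + f(xₙ)]

x_0 = 1.0000, f(x_0) = 0.367879, coefficient = 1
x_1 = 1.1667, f(x_1) = 0.311403, coefficient = 4
x_2 = 1.3333, f(x_2) = 0.263597, coefficient = 2
x_3 = 1.5000, f(x_3) = 0.223130, coefficient = 4
x_4 = 1.6667, f(x_4) = 0.188876, coefficient = 2
x_5 = 1.8333, f(x_5) = 0.159880, coefficient = 4
x_6 = 2.0000, f(x_6) = 0.135335, coefficient = 1

I ≈ (0.166667/3) × 4.185813 = 0.232545
Exact value: 0.232544
Error: 0.000001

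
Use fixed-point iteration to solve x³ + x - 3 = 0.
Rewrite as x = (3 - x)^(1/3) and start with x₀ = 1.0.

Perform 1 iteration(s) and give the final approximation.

Equation: x³ + x - 3 = 0
Fixed-point form: x = (3 - x)^(1/3)
x₀ = 1.0

x_1 = g(1.000000) = 1.259921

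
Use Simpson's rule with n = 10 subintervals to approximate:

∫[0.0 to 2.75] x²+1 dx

f(x) = x²+1
a = 0.0, b = 2.75, n = 10
h = (b - a)/n = 0.275000

Simpson's rule: (h/3)[f(x₀) + 4f(x₁) + 2f(x₂) + ... + f(xₙ)]

x_0 = 0.0000, f(x_0) = 1.000000, coefficient = 1
x_1 = 0.2750, f(x_1) = 1.075625, coefficient = 4
x_2 = 0.5500, f(x_2) = 1.302500, coefficient = 2
x_3 = 0.8250, f(x_3) = 1.680625, coefficient = 4
x_4 = 1.1000, f(x_4) = 2.210000, coefficient = 2
x_5 = 1.3750, f(x_5) = 2.890625, coefficient = 4
x_6 = 1.6500, f(x_6) = 3.722500, coefficient = 2
x_7 = 1.9250, f(x_7) = 4.705625, coefficient = 4
x_8 = 2.2000, f(x_8) = 5.840000, coefficient = 2
x_9 = 2.4750, f(x_9) = 7.125625, coefficient = 4
x_10 = 2.7500, f(x_10) = 8.562500, coefficient = 1

I ≈ (0.275000/3) × 105.625000 = 9.682292
Exact value: 9.682292
Error: 0.000000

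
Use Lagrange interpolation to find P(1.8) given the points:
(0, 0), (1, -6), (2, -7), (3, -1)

Lagrange interpolation formula:
P(x) = Σ yᵢ × Lᵢ(x)
where Lᵢ(x) = Π_{j≠i} (x - xⱼ)/(xᵢ - xⱼ)

L_0(1.8) = (1.8 - 1)/(0 - 1) × (1.8 - 2)/(0 - 2) × (1.8 - 3)/(0 - 3) = -0.032000
L_1(1.8) = (1.8 - 0)/(1 - 0) × (1.8 - 2)/(1 - 2) × (1.8 - 3)/(1 - 3) = 0.216000
L_2(1.8) = (1.8 - 0)/(2 - 0) × (1.8 - 1)/(2 - 1) × (1.8 - 3)/(2 - 3) = 0.864000
L_3(1.8) = (1.8 - 0)/(3 - 0) × (1.8 - 1)/(3 - 1) × (1.8 - 2)/(3 - 2) = -0.048000

P(1.8) = 0×L_0(1.8) + (-6)×L_1(1.8) + (-7)×L_2(1.8) + (-1)×L_3(1.8)
P(1.8) = -7.296000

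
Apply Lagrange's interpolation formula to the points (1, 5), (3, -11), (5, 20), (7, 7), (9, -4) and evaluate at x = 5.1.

Lagrange interpolation formula:
P(x) = Σ yᵢ × Lᵢ(x)
where Lᵢ(x) = Π_{j≠i} (x - xⱼ)/(xᵢ - xⱼ)

L_0(5.1) = (5.1 - 3)/(1 - 3) × (5.1 - 5)/(1 - 5) × (5.1 - 7)/(1 - 7) × (5.1 - 9)/(1 - 9) = 0.004052
L_1(5.1) = (5.1 - 1)/(3 - 1) × (5.1 - 5)/(3 - 5) × (5.1 - 7)/(3 - 7) × (5.1 - 9)/(3 - 9) = -0.031647
L_2(5.1) = (5.1 - 1)/(5 - 1) × (5.1 - 3)/(5 - 3) × (5.1 - 7)/(5 - 7) × (5.1 - 9)/(5 - 9) = 0.996877
L_3(5.1) = (5.1 - 1)/(7 - 1) × (5.1 - 3)/(7 - 3) × (5.1 - 5)/(7 - 5) × (5.1 - 9)/(7 - 9) = 0.034978
L_4(5.1) = (5.1 - 1)/(9 - 1) × (5.1 - 3)/(9 - 3) × (5.1 - 5)/(9 - 5) × (5.1 - 7)/(9 - 7) = -0.004260

P(5.1) = 5×L_0(5.1) + (-11)×L_1(5.1) + 20×L_2(5.1) + 7×L_3(5.1) + (-4)×L_4(5.1)
P(5.1) = 20.567796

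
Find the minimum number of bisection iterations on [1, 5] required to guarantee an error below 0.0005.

We need (b-a)/2^n ≤ 0.0005
(5 - 1)/2^n ≤ 0.0005
4/2^n ≤ 0.0005
2^n ≥ 8000
n ≥ log₂(8000) = 12.97
n ≥ 13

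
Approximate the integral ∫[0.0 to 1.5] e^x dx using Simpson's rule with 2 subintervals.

f(x) = e^x
a = 0.0, b = 1.5, n = 2
h = (b - a)/n = 0.750000

Simpson's rule: (h/3)[f(x₀) + 4f(x₁) + 2f(x₂) + ... + f(xₙ)]

x_0 = 0.0000, f(x_0) = 1.000000, coefficient = 1
x_1 = 0.7500, f(x_1) = 2.117000, coefficient = 4
x_2 = 1.5000, f(x_2) = 4.481689, coefficient = 1

I ≈ (0.750000/3) × 13.949689 = 3.487422
Exact value: 3.481689
Error: 0.005733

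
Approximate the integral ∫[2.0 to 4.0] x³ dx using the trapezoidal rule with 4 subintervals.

f(x) = x³
a = 2.0, b = 4.0, n = 4
h = (b - a)/n = 0.500000

Trapezoidal rule: (h/2)[f(x₀) + 2f(x₁) + 2f(x₂) + ... + f(xₙ)]

x_0 = 2.0000, f(x_0) = 8.000000, coefficient = 1
x_1 = 2.5000, f(x_1) = 15.625000, coefficient = 2
x_2 = 3.0000, f(x_2) = 27.000000, coefficient = 2
x_3 = 3.5000, f(x_3) = 42.875000, coefficient = 2
x_4 = 4.0000, f(x_4) = 64.000000, coefficient = 1

I ≈ (0.500000/2) × 243.000000 = 60.750000
Exact value: 60.000000
Error: 0.750000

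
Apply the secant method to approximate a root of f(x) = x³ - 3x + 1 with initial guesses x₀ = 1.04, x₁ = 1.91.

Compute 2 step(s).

f(x) = x³ - 3x + 1
x₀ = 1.04, x₁ = 1.91

Secant formula: x_{n+1} = x_n - f(x_n)(x_n - x_{n-1})/(f(x_n) - f(x_{n-1}))

Iteration 1:
  f(1.040000) = -0.995136
  f(1.910000) = 2.237871
  x_2 = 1.910000 - 2.237871×(1.910000 - 1.040000)/(2.237871 - (-0.995136))
       = 1.307790
Iteration 2:
  f(1.910000) = 2.237871
  f(1.307790) = -0.686637
  x_3 = 1.307790 - (-0.686637)×(1.307790 - 1.910000)/(-0.686637 - 2.237871)
       = 1.449181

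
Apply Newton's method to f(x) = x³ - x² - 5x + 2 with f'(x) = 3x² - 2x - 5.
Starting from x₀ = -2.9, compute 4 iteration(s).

f(x) = x³ - x² - 5x + 2
f'(x) = 3x² - 2x - 5
x₀ = -2.9

Newton-Raphson formula: x_{n+1} = x_n - f(x_n)/f'(x_n)

Iteration 1:
  f(-2.900000) = -16.299000
  f'(-2.900000) = 26.030000
  x_1 = -2.900000 - (-16.299000)/26.030000 = -2.273838
Iteration 2:
  f(-2.273838) = -3.557661
  f'(-2.273838) = 15.058692
  x_2 = -2.273838 - (-3.557661)/15.058692 = -2.037585
Iteration 3:
  f(-2.037585) = -0.423375
  f'(-2.037585) = 11.530426
  x_3 = -2.037585 - (-0.423375)/11.530426 = -2.000867
Iteration 4:
  f(-2.000867) = -0.009540
  f'(-2.000867) = 11.012137
  x_4 = -2.000867 - (-0.009540)/11.012137 = -2.000000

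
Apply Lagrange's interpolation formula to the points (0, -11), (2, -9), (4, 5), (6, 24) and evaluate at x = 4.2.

Lagrange interpolation formula:
P(x) = Σ yᵢ × Lᵢ(x)
where Lᵢ(x) = Π_{j≠i} (x - xⱼ)/(xᵢ - xⱼ)

L_0(4.2) = (4.2 - 2)/(0 - 2) × (4.2 - 4)/(0 - 4) × (4.2 - 6)/(0 - 6) = 0.016500
L_1(4.2) = (4.2 - 0)/(2 - 0) × (4.2 - 4)/(2 - 4) × (4.2 - 6)/(2 - 6) = -0.094500
L_2(4.2) = (4.2 - 0)/(4 - 0) × (4.2 - 2)/(4 - 2) × (4.2 - 6)/(4 - 6) = 1.039500
L_3(4.2) = (4.2 - 0)/(6 - 0) × (4.2 - 2)/(6 - 2) × (4.2 - 4)/(6 - 4) = 0.038500

P(4.2) = (-11)×L_0(4.2) + (-9)×L_1(4.2) + 5×L_2(4.2) + 24×L_3(4.2)
P(4.2) = 6.790500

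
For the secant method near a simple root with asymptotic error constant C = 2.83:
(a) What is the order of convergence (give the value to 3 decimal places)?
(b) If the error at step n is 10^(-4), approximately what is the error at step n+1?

(a) Secant method has superlinear convergence with order φ = (1+√5)/2 ≈ 1.618.
    This means |e_{n+1}| ≈ C|e_n|^1.618.

(b) With |e_n| = 10^(-4) and C = 2.83:
    |e_{n+1}| ≈ 2.83 × (10^(-4))^1.618 = 2.83 × 10^(-6.47)

(a) ≈ 1.618 (golden ratio); (b) |e_{n+1}| ≈ 9.542e-07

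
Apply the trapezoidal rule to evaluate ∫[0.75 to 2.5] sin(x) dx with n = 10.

f(x) = sin(x)
a = 0.75, b = 2.5, n = 10
h = (b - a)/n = 0.175000

Trapezoidal rule: (h/2)[f(x₀) + 2f(x₁) + 2f(x₂) + ... + f(xₙ)]

x_0 = 0.7500, f(x_0) = 0.681639, coefficient = 1
x_1 = 0.9250, f(x_1) = 0.798621, coefficient = 2
x_2 = 1.1000, f(x_2) = 0.891207, coefficient = 2
x_3 = 1.2750, f(x_3) = 0.956570, coefficient = 2
x_4 = 1.4500, f(x_4) = 0.992713, coefficient = 2
x_5 = 1.6250, f(x_5) = 0.998531, coefficient = 2
x_6 = 1.8000, f(x_6) = 0.973848, coefficient = 2
x_7 = 1.9750, f(x_7) = 0.919416, coefficient = 2
x_8 = 2.1500, f(x_8) = 0.836899, coefficient = 2
x_9 = 2.3250, f(x_9) = 0.728817, coefficient = 2
x_10 = 2.5000, f(x_10) = 0.598472, coefficient = 1

I ≈ (0.175000/2) × 17.473355 = 1.528919
Exact value: 1.532832
Error: 0.003914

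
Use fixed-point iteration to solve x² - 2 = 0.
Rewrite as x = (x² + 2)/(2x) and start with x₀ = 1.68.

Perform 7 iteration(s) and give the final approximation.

Equation: x² - 2 = 0
Fixed-point form: x = (x² + 2)/(2x)
x₀ = 1.68

x_1 = g(1.680000) = 1.435238
x_2 = g(1.435238) = 1.414368
x_3 = g(1.414368) = 1.414214
x_4 = g(1.414214) = 1.414214
x_5 = g(1.414214) = 1.414214
x_6 = g(1.414214) = 1.414214
x_7 = g(1.414214) = 1.414214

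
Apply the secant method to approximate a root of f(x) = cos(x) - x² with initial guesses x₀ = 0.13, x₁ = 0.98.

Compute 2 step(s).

f(x) = cos(x) - x²
x₀ = 0.13, x₁ = 0.98

Secant formula: x_{n+1} = x_n - f(x_n)(x_n - x_{n-1})/(f(x_n) - f(x_{n-1}))

Iteration 1:
  f(0.130000) = 0.974662
  f(0.980000) = -0.403377
  x_2 = 0.980000 - (-0.403377)×(0.980000 - 0.130000)/(-0.403377 - 0.974662)
       = 0.731189
Iteration 2:
  f(0.980000) = -0.403377
  f(0.731189) = 0.209743
  x_3 = 0.731189 - 0.209743×(0.731189 - 0.980000)/(0.209743 - (-0.403377))
       = 0.816305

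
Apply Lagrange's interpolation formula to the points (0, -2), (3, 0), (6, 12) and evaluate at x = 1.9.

Lagrange interpolation formula:
P(x) = Σ yᵢ × Lᵢ(x)
where Lᵢ(x) = Π_{j≠i} (x - xⱼ)/(xᵢ - xⱼ)

L_0(1.9) = (1.9 - 3)/(0 - 3) × (1.9 - 6)/(0 - 6) = 0.250556
L_1(1.9) = (1.9 - 0)/(3 - 0) × (1.9 - 6)/(3 - 6) = 0.865556
L_2(1.9) = (1.9 - 0)/(6 - 0) × (1.9 - 3)/(6 - 3) = -0.116111

P(1.9) = (-2)×L_0(1.9) + 0×L_1(1.9) + 12×L_2(1.9)
P(1.9) = -1.894444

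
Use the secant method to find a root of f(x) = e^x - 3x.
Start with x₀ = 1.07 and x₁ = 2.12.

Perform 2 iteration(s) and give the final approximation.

f(x) = e^x - 3x
x₀ = 1.07, x₁ = 2.12

Secant formula: x_{n+1} = x_n - f(x_n)(x_n - x_{n-1})/(f(x_n) - f(x_{n-1}))

Iteration 1:
  f(1.070000) = -0.294621
  f(2.120000) = 1.971137
  x_2 = 2.120000 - 1.971137×(2.120000 - 1.070000)/(1.971137 - (-0.294621))
       = 1.206533
Iteration 2:
  f(2.120000) = 1.971137
  f(1.206533) = -0.277721
  x_3 = 1.206533 - (-0.277721)×(1.206533 - 2.120000)/(-0.277721 - 1.971137)
       = 1.319341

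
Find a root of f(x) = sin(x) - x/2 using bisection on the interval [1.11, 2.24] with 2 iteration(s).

f(x) = sin(x) - x/2
Initial interval: [1.11, 2.24]

Iteration 1:
  c_1 = (1.110000 + 2.240000)/2 = 1.675000
  f(c_1) = f(1.675000) = 0.157076
  f(a) × f(c) ≥ 0, new interval: [1.675000, 2.240000]
Iteration 2:
  c_2 = (1.675000 + 2.240000)/2 = 1.957500
  f(c_2) = f(1.957500) = -0.052593
  f(a) × f(c) < 0, new interval: [1.675000, 1.957500]

After 2 iteration(s), the approximation is c_2 = 1.957500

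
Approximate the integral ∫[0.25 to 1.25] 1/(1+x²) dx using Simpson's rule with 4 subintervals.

f(x) = 1/(1+x²)
a = 0.25, b = 1.25, n = 4
h = (b - a)/n = 0.250000

Simpson's rule: (h/3)[f(x₀) + 4f(x₁) + 2f(x₂) + ... + f(xₙ)]

x_0 = 0.2500, f(x_0) = 0.941176, coefficient = 1
x_1 = 0.5000, f(x_1) = 0.800000, coefficient = 4
x_2 = 0.7500, f(x_2) = 0.640000, coefficient = 2
x_3 = 1.0000, f(x_3) = 0.500000, coefficient = 4
x_4 = 1.2500, f(x_4) = 0.390244, coefficient = 1

I ≈ (0.250000/3) × 7.811420 = 0.650952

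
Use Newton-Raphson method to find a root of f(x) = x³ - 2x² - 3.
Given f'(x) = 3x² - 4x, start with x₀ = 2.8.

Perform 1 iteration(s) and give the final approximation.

f(x) = x³ - 2x² - 3
f'(x) = 3x² - 4x
x₀ = 2.8

Newton-Raphson formula: x_{n+1} = x_n - f(x_n)/f'(x_n)

Iteration 1:
  f(2.800000) = 3.272000
  f'(2.800000) = 12.320000
  x_1 = 2.800000 - 3.272000/12.320000 = 2.534416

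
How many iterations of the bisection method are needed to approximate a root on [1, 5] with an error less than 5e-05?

We need (b-a)/2^n ≤ 5e-05
(5 - 1)/2^n ≤ 5e-05
4/2^n ≤ 5e-05
2^n ≥ 80000
n ≥ log₂(80000) = 16.29
n ≥ 17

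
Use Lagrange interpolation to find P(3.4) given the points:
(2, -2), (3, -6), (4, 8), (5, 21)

Lagrange interpolation formula:
P(x) = Σ yᵢ × Lᵢ(x)
where Lᵢ(x) = Π_{j≠i} (x - xⱼ)/(xᵢ - xⱼ)

L_0(3.4) = (3.4 - 3)/(2 - 3) × (3.4 - 4)/(2 - 4) × (3.4 - 5)/(2 - 5) = -0.064000
L_1(3.4) = (3.4 - 2)/(3 - 2) × (3.4 - 4)/(3 - 4) × (3.4 - 5)/(3 - 5) = 0.672000
L_2(3.4) = (3.4 - 2)/(4 - 2) × (3.4 - 3)/(4 - 3) × (3.4 - 5)/(4 - 5) = 0.448000
L_3(3.4) = (3.4 - 2)/(5 - 2) × (3.4 - 3)/(5 - 3) × (3.4 - 4)/(5 - 4) = -0.056000

P(3.4) = (-2)×L_0(3.4) + (-6)×L_1(3.4) + 8×L_2(3.4) + 21×L_3(3.4)
P(3.4) = -1.496000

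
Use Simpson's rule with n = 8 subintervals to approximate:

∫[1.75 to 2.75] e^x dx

f(x) = e^x
a = 1.75, b = 2.75, n = 8
h = (b - a)/n = 0.125000

Simpson's rule: (h/3)[f(x₀) + 4f(x₁) + 2f(x₂) + ... + f(xₙ)]

x_0 = 1.7500, f(x_0) = 5.754603, coefficient = 1
x_1 = 1.8750, f(x_1) = 6.520819, coefficient = 4
x_2 = 2.0000, f(x_2) = 7.389056, coefficient = 2
x_3 = 2.1250, f(x_3) = 8.372897, coefficient = 4
x_4 = 2.2500, f(x_4) = 9.487736, coefficient = 2
x_5 = 2.3750, f(x_5) = 10.751013, coefficient = 4
x_6 = 2.5000, f(x_6) = 12.182494, coefficient = 2
x_7 = 2.6250, f(x_7) = 13.804574, coefficient = 4
x_8 = 2.7500, f(x_8) = 15.642632, coefficient = 1

I ≈ (0.125000/3) × 237.313022 = 9.888043
Exact value: 9.888029
Error: 0.000013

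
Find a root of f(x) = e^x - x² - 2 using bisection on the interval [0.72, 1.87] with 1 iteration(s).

f(x) = e^x - x² - 2
Initial interval: [0.72, 1.87]

Iteration 1:
  c_1 = (0.720000 + 1.870000)/2 = 1.295000
  f(c_1) = f(1.295000) = -0.026029
  f(a) × f(c) ≥ 0, new interval: [1.295000, 1.870000]

After 1 iteration(s), the approximation is c_1 = 1.295000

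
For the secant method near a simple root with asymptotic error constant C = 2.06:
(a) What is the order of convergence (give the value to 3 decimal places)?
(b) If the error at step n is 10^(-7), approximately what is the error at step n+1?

(a) Secant method has superlinear convergence with order φ = (1+√5)/2 ≈ 1.618.
    This means |e_{n+1}| ≈ C|e_n|^1.618.

(b) With |e_n| = 10^(-7) and C = 2.06:
    |e_{n+1}| ≈ 2.06 × (10^(-7))^1.618 = 2.06 × 10^(-11.33)

(a) ≈ 1.618 (golden ratio); (b) |e_{n+1}| ≈ 9.719e-12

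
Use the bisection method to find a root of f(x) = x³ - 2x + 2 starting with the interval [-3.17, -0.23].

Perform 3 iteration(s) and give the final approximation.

f(x) = x³ - 2x + 2
Initial interval: [-3.17, -0.23]

Iteration 1:
  c_1 = (-3.170000 + (-0.230000))/2 = -1.700000
  f(c_1) = f(-1.700000) = 0.487000
  f(a) × f(c) < 0, new interval: [-3.170000, -1.700000]
Iteration 2:
  c_2 = (-3.170000 + (-1.700000))/2 = -2.435000
  f(c_2) = f(-2.435000) = -7.567663
  f(a) × f(c) ≥ 0, new interval: [-2.435000, -1.700000]
Iteration 3:
  c_3 = (-2.435000 + (-1.700000))/2 = -2.067500
  f(c_3) = f(-2.067500) = -2.702645
  f(a) × f(c) ≥ 0, new interval: [-2.067500, -1.700000]

After 3 iteration(s), the approximation is c_3 = -2.067500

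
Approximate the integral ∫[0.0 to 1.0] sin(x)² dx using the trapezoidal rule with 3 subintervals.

f(x) = sin(x)²
a = 0.0, b = 1.0, n = 3
h = (b - a)/n = 0.333333

Trapezoidal rule: (h/2)[f(x₀) + 2f(x₁) + 2f(x₂) + ... + f(xₙ)]

x_0 = 0.0000, f(x_0) = 0.000000, coefficient = 1
x_1 = 0.3333, f(x_1) = 0.107056, coefficient = 2
x_2 = 0.6667, f(x_2) = 0.382381, coefficient = 2
x_3 = 1.0000, f(x_3) = 0.708073, coefficient = 1

I ≈ (0.333333/2) × 1.686949 = 0.281158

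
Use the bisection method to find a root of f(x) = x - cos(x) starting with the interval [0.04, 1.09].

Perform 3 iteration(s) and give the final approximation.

f(x) = x - cos(x)
Initial interval: [0.04, 1.09]

Iteration 1:
  c_1 = (0.040000 + 1.090000)/2 = 0.565000
  f(c_1) = f(0.565000) = -0.279589
  f(a) × f(c) ≥ 0, new interval: [0.565000, 1.090000]
Iteration 2:
  c_2 = (0.565000 + 1.090000)/2 = 0.827500
  f(c_2) = f(0.827500) = 0.150782
  f(a) × f(c) < 0, new interval: [0.565000, 0.827500]
Iteration 3:
  c_3 = (0.565000 + 0.827500)/2 = 0.696250
  f(c_3) = f(0.696250) = -0.071003
  f(a) × f(c) ≥ 0, new interval: [0.696250, 0.827500]

After 3 iteration(s), the approximation is c_3 = 0.696250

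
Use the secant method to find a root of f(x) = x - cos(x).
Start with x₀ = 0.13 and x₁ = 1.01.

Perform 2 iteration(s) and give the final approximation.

f(x) = x - cos(x)
x₀ = 0.13, x₁ = 1.01

Secant formula: x_{n+1} = x_n - f(x_n)(x_n - x_{n-1})/(f(x_n) - f(x_{n-1}))

Iteration 1:
  f(0.130000) = -0.861562
  f(1.010000) = 0.478139
  x_2 = 1.010000 - 0.478139×(1.010000 - 0.130000)/(0.478139 - (-0.861562))
       = 0.695928
Iteration 2:
  f(1.010000) = 0.478139
  f(0.695928) = -0.071531
  x_3 = 0.695928 - (-0.071531)×(0.695928 - 1.010000)/(-0.071531 - 0.478139)
       = 0.736800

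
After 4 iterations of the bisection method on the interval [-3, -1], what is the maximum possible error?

Bisection error bound: |error| ≤ (b-a)/2^n
|error| ≤ (-1 - (-3))/2^4 = 2/2^4
|error| ≤ 0.1250000000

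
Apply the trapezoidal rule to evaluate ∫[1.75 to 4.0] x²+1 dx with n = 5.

f(x) = x²+1
a = 1.75, b = 4.0, n = 5
h = (b - a)/n = 0.450000

Trapezoidal rule: (h/2)[f(x₀) + 2f(x₁) + 2f(x₂) + ... + f(xₙ)]

x_0 = 1.7500, f(x_0) = 4.062500, coefficient = 1
x_1 = 2.2000, f(x_1) = 5.840000, coefficient = 2
x_2 = 2.6500, f(x_2) = 8.022500, coefficient = 2
x_3 = 3.1000, f(x_3) = 10.610000, coefficient = 2
x_4 = 3.5500, f(x_4) = 13.602500, coefficient = 2
x_5 = 4.0000, f(x_5) = 17.000000, coefficient = 1

I ≈ (0.450000/2) × 97.212500 = 21.872813
Exact value: 21.796875
Error: 0.075938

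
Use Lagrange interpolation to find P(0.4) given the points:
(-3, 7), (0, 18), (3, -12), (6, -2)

Lagrange interpolation formula:
P(x) = Σ yᵢ × Lᵢ(x)
where Lᵢ(x) = Π_{j≠i} (x - xⱼ)/(xᵢ - xⱼ)

L_0(0.4) = (0.4 - 0)/(-3 - 0) × (0.4 - 3)/(-3 - 3) × (0.4 - 6)/(-3 - 6) = -0.035951
L_1(0.4) = (0.4 - (-3))/(0 - (-3)) × (0.4 - 3)/(0 - 3) × (0.4 - 6)/(0 - 6) = 0.916741
L_2(0.4) = (0.4 - (-3))/(3 - (-3)) × (0.4 - 0)/(3 - 0) × (0.4 - 6)/(3 - 6) = 0.141037
L_3(0.4) = (0.4 - (-3))/(6 - (-3)) × (0.4 - 0)/(6 - 0) × (0.4 - 3)/(6 - 3) = -0.021827

P(0.4) = 7×L_0(0.4) + 18×L_1(0.4) + (-12)×L_2(0.4) + (-2)×L_3(0.4)
P(0.4) = 14.600889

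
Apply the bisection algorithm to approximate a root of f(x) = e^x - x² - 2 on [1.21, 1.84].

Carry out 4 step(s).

f(x) = e^x - x² - 2
Initial interval: [1.21, 1.84]

Iteration 1:
  c_1 = (1.210000 + 1.840000)/2 = 1.525000
  f(c_1) = f(1.525000) = 0.269519
  f(a) × f(c) < 0, new interval: [1.210000, 1.525000]
Iteration 2:
  c_2 = (1.210000 + 1.525000)/2 = 1.367500
  f(c_2) = f(1.367500) = 0.055468
  f(a) × f(c) < 0, new interval: [1.210000, 1.367500]
Iteration 3:
  c_3 = (1.210000 + 1.367500)/2 = 1.288750
  f(c_3) = f(1.288750) = -0.032628
  f(a) × f(c) ≥ 0, new interval: [1.288750, 1.367500]
Iteration 4:
  c_4 = (1.288750 + 1.367500)/2 = 1.328125
  f(c_4) = f(1.328125) = 0.010045
  f(a) × f(c) < 0, new interval: [1.288750, 1.328125]

After 4 iteration(s), the approximation is c_4 = 1.328125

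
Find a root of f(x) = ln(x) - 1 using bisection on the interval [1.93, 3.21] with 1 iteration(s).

f(x) = ln(x) - 1
Initial interval: [1.93, 3.21]

Iteration 1:
  c_1 = (1.930000 + 3.210000)/2 = 2.570000
  f(c_1) = f(2.570000) = -0.056094
  f(a) × f(c) ≥ 0, new interval: [2.570000, 3.210000]

After 1 iteration(s), the approximation is c_1 = 2.570000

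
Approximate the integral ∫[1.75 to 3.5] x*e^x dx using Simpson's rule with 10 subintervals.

f(x) = x*e^x
a = 1.75, b = 3.5, n = 10
h = (b - a)/n = 0.175000

Simpson's rule: (h/3)[f(x₀) + 4f(x₁) + 2f(x₂) + ... + f(xₙ)]

x_0 = 1.7500, f(x_0) = 10.070555, coefficient = 1
x_1 = 1.9250, f(x_1) = 13.196161, coefficient = 4
x_2 = 2.1000, f(x_2) = 17.148957, coefficient = 2
x_3 = 2.2750, f(x_3) = 22.131016, coefficient = 4
x_4 = 2.4500, f(x_4) = 28.391449, coefficient = 2
x_5 = 2.6250, f(x_5) = 36.237007, coefficient = 4
x_6 = 2.8000, f(x_6) = 46.045011, coefficient = 2
x_7 = 2.9750, f(x_7) = 58.279129, coefficient = 4
x_8 = 3.1500, f(x_8) = 73.508603, coefficient = 2
x_9 = 3.3250, f(x_9) = 92.431670, coefficient = 4
x_10 = 3.5000, f(x_10) = 115.904082, coefficient = 1

I ≈ (0.175000/3) × 1345.262613 = 78.473652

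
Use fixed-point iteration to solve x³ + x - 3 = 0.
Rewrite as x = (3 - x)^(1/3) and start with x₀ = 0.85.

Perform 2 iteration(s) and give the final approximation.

Equation: x³ + x - 3 = 0
Fixed-point form: x = (3 - x)^(1/3)
x₀ = 0.85

x_1 = g(0.850000) = 1.290663
x_2 = g(1.290663) = 1.195664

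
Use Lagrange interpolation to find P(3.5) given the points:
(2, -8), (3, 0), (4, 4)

Lagrange interpolation formula:
P(x) = Σ yᵢ × Lᵢ(x)
where Lᵢ(x) = Π_{j≠i} (x - xⱼ)/(xᵢ - xⱼ)

L_0(3.5) = (3.5 - 3)/(2 - 3) × (3.5 - 4)/(2 - 4) = -0.125000
L_1(3.5) = (3.5 - 2)/(3 - 2) × (3.5 - 4)/(3 - 4) = 0.750000
L_2(3.5) = (3.5 - 2)/(4 - 2) × (3.5 - 3)/(4 - 3) = 0.375000

P(3.5) = (-8)×L_0(3.5) + 0×L_1(3.5) + 4×L_2(3.5)
P(3.5) = 2.500000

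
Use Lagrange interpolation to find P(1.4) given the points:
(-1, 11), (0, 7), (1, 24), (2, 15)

Lagrange interpolation formula:
P(x) = Σ yᵢ × Lᵢ(x)
where Lᵢ(x) = Π_{j≠i} (x - xⱼ)/(xᵢ - xⱼ)

L_0(1.4) = (1.4 - 0)/(-1 - 0) × (1.4 - 1)/(-1 - 1) × (1.4 - 2)/(-1 - 2) = 0.056000
L_1(1.4) = (1.4 - (-1))/(0 - (-1)) × (1.4 - 1)/(0 - 1) × (1.4 - 2)/(0 - 2) = -0.288000
L_2(1.4) = (1.4 - (-1))/(1 - (-1)) × (1.4 - 0)/(1 - 0) × (1.4 - 2)/(1 - 2) = 1.008000
L_3(1.4) = (1.4 - (-1))/(2 - (-1)) × (1.4 - 0)/(2 - 0) × (1.4 - 1)/(2 - 1) = 0.224000

P(1.4) = 11×L_0(1.4) + 7×L_1(1.4) + 24×L_2(1.4) + 15×L_3(1.4)
P(1.4) = 26.152000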